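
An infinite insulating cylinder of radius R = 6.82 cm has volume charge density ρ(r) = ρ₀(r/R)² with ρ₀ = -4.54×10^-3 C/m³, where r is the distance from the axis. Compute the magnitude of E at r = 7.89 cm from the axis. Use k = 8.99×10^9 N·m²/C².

7.56×10^6 N/C

Take a coaxial cylindrical Gaussian surface of radius r = 7.89 cm and length L (r > R, full charge per length enclosed).
λ_enc = 2π ∫₀^R ρ₀(r'/R)^2 r' dr' = 2πρ₀R²/4 = -3.317×10^-5 C/m.
Since E is radial and uniform over the curved surface, Φ = E·2πrL = Q_enc/ε₀ = λ_enc L/ε₀.
E = 2k|λ_enc|/r = 2(8.99×10^9)(3.317e-5)/(0.0789) = 7.56×10^6 N/C.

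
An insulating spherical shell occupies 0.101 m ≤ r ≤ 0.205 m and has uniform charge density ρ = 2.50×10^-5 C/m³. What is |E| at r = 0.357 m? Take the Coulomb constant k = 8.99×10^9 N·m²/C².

Use a concentric Gaussian sphere at r = 0.357 m (r > 0.205 m, enclosing the whole shell).
Q_enc = ρ·(4π/3)(b³ − a³) = (2.50×10^-5)·(4π/3)·((0.205)³ − (0.101)³) = 7.943×10^-7 C.
Gauss's law: E·4πr² = Q_enc/ε₀.
E = k|Q_enc|/r² = (8.99×10^9)(7.943e-7)/(0.357)² = 5.60e4 N/C.

|E| ≈ 5.60e4 N/C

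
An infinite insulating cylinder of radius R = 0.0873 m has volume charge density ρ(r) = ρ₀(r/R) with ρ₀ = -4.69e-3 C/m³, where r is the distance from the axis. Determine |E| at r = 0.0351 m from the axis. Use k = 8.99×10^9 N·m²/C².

E = 2.49×10^6 N/C

Take a coaxial cylindrical Gaussian surface of radius r = 0.0351 m and length L (r < R).
Integrating ρ over the cross-section to radius r: λ_enc = (2πρ₀/R) ∫₀^r r'^2 dr' = 2πρ₀ r^3/(3·R) = -4.866e-6 C/m.
Applying ∮E·dA = Q_enc/ε₀ with the end caps contributing no flux:
E = 2k|λ_enc|/r = 2(8.99×10^9)(4.866×10^-6)/(0.0351) = 2.49e6 N/C.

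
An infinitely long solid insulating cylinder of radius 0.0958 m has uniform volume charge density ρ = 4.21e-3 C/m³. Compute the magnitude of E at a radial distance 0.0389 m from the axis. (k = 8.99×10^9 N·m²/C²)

9.25×10^6 V/m

By cylindrical symmetry E is radial; use a coaxial Gaussian cylinder of radius 0.0389 m and length L (r < R).
Enclosed charge per unit length: λ_enc = ρ·πr² = (4.21×10^-3)π(0.0389)² = 2.001e-5 C/m.
Applying ∮E·dA = Q_enc/ε₀ with the end caps contributing no flux:
E = 2k|λ_enc|/r = 2(8.99×10^9)(2.001e-5)/(0.0389) = 9.25e6 N/C.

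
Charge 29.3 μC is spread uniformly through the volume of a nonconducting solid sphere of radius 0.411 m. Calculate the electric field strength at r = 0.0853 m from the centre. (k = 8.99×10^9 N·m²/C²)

By spherical symmetry E is radial; choose a Gaussian sphere of radius r = 0.0853 m (r < R).
Only the charge within r is enclosed: Q_enc = Q·(r/R)³ = (29.3 μC)·(0.0853 m/0.411 m)³ = 2.619e-7 C.
Since E is radial and uniform over the Gaussian sphere, Φ = E·4πr² = Q_enc/ε₀.
E = k|Q_enc|/r² = (8.99×10^9)(2.619e-7)/(0.0853)² = 3.24e5 N/C.

|E| ≈ 3.24×10^5 N/C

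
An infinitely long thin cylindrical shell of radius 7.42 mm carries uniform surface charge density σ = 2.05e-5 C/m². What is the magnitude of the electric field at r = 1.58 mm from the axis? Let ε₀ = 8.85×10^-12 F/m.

Coaxial Gaussian cylinder, radius r = 1.58 mm, length L (r < 7.42 mm, inside the shell).
No charge is enclosed, so Gauss's law gives E·2πrL = 0 ⇒ E = 0.

E = 0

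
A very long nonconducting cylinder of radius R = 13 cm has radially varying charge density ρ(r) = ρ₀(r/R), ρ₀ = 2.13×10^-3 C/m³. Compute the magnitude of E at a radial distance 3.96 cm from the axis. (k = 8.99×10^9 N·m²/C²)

Take a coaxial cylindrical Gaussian surface of radius r = 3.96 cm and length L (r < R).
Integrating ρ over the cross-section to radius r: λ_enc = (2πρ₀/R) ∫₀^r r'^2 dr' = 2πρ₀ r^3/(3·R) = 2.131e-6 C/m.
Since E is radial and uniform over the curved surface, Φ = E·2πrL = Q_enc/ε₀ = λ_enc L/ε₀.
E = 2k|λ_enc|/r = 2(8.99×10^9)(2.131×10^-6)/(0.0396) = 9.68×10^5 N/C.

|E| = 9.68×10^5 N/C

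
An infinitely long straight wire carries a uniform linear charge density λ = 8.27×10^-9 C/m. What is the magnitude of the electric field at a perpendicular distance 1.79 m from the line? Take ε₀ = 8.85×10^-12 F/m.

83.1 V/m

Choose a coaxial cylinder of radius r = 1.79 m (arbitrary length L) as the Gaussian surface.
Q_enc = λL, so λ_enc = 8.27e-9 C/m.
Applying ∮E·dA = Q_enc/ε₀ with the end caps contributing no flux:
E = |λ_enc|/(2πε₀r) = (8.27e-9)/(2π·8.85×10^-12·1.79) = 83.1 N/C.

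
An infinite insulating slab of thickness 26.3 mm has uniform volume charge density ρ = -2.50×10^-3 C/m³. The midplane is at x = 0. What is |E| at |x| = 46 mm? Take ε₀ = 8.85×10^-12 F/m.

The point |x| = 46 mm lies outside the slab (half-thickness 0.01315 m). A symmetric pillbox spanning the full slab encloses Q_enc = ρ·d·A.
Flux = 2EA ⇒ E = |ρ|d/(2ε₀), independent of distance outside.
E = (2.50×10^-3)(0.0263)/(2·8.85×10^-12) = 3.71×10^6 N/C.

3.71×10^6 V/m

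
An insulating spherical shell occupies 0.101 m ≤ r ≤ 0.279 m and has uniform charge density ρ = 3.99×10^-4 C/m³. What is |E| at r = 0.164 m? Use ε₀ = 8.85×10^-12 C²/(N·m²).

Symmetry ⇒ E = E(r) r̂. Gaussian sphere of radius r = 0.164 m (within the shell material, 0.101 m < r < 0.279 m).
Only the shell between 0.101 m and r is enclosed: Q_enc = ρ·(4π/3)(r³ − a³) = (3.99e-4)·(4π/3)·((0.164)³ − (0.101)³) = 5.65×10^-6 C.
Applying ∮E·dA = Q_enc/ε₀ with Φ = E(4πr²):
E = |Q_enc|/(4πε₀r²) = (5.65e-6)/(4π·8.85×10^-12·(0.164)²) = 1.89×10^6 N/C.

|E| ≈ 1.89e6 V/m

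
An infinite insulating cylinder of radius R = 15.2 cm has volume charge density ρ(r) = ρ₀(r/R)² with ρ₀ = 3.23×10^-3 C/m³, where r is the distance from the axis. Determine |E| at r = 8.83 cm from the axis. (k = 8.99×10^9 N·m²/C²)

E ≈ 2.72e6 V/m

Choose a coaxial cylinder of radius r = 8.83 cm (arbitrary length L) as the Gaussian surface (r < R).
Integrating ρ over the cross-section to radius r: λ_enc = (2πρ₀/R²) ∫₀^r r'^3 dr' = 2πρ₀ r^4/(4·R²) = 1.335×10^-5 C/m.
Since E is radial and uniform over the curved surface, Φ = E·2πrL = Q_enc/ε₀ = λ_enc L/ε₀.
E = 2k|λ_enc|/r = 2(8.99×10^9)(1.335×10^-5)/(0.0883) = 2.72×10^6 N/C.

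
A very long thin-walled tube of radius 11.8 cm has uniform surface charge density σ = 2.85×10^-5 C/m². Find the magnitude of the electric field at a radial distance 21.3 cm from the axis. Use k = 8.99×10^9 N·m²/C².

Coaxial Gaussian cylinder, radius r = 21.3 cm, length L (r > 11.8 cm).
The whole shell is enclosed: λ_enc = σ·2πR = (2.85×10^-5)·2π·(0.118) = 2.113×10^-5 C/m.
Gauss's law: E·2πrL = λ_enc L/ε₀.
E = 2k|λ_enc|/r = 2(8.99×10^9)(2.113×10^-5)/(0.213) = 1.78e6 N/C.

|E| = 1.78×10^6 V/m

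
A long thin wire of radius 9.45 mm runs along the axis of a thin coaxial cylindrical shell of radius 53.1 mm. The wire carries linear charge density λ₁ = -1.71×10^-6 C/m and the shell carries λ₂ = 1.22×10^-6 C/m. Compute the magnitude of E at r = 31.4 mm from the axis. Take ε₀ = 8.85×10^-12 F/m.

By cylindrical symmetry E is radial; use a coaxial Gaussian cylinder of radius 31.4 mm and length L (between the conductors, 9.45 mm < r < 53.1 mm).
Only the inner wire is enclosed; the outer shell contributes nothing inside itself. λ_enc = λ₁ = -1.71e-6 C/m.
Since E is radial and uniform over the curved surface, Φ = E·2πrL = Q_enc/ε₀ = λ_enc L/ε₀.
E = |λ_enc|/(2πε₀r) = (1.71e-6)/(2π·8.85×10^-12·0.0314) = 9.79×10^5 N/C.

9.79×10^5 N/C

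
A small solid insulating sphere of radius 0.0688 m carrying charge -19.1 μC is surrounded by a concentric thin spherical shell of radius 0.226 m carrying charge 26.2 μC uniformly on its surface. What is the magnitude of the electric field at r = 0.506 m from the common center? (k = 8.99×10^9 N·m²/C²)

|E| ≈ 2.49e5 N/C

Symmetry ⇒ E = E(r) r̂. Gaussian sphere of radius r = 0.506 m (r > 0.226 m, enclosing both).
Q_enc = (-19.1 μC) + (26.2 μC) = 7.10×10^-6 C.
By Gauss's law, ∮E·dA = E·4πr² = Q_enc/ε₀.
E = k|Q_enc|/r² = (8.99×10^9)(7.10×10^-6)/(0.506)² = 2.49e5 N/C.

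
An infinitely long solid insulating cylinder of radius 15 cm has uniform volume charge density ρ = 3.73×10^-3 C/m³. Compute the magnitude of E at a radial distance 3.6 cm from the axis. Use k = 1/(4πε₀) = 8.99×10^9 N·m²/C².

E = 7.58e6 N/C

Take a coaxial cylindrical Gaussian surface of radius r = 3.6 cm and length L (r < R).
Enclosed charge per unit length: λ_enc = ρ·πr² = (3.73×10^-3)π(0.036)² = 1.519×10^-5 C/m.
Gauss's law: E·2πrL = λ_enc L/ε₀.
E = 2k|λ_enc|/r = 2(8.99×10^9)(1.519e-5)/(0.036) = 7.58×10^6 N/C.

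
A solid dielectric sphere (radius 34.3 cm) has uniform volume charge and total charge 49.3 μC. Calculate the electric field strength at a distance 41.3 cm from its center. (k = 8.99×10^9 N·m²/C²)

|E| ≈ 2.60e6 N/C

Symmetry ⇒ E = E(r) r̂. Gaussian sphere of radius r = 41.3 cm (r > R, so the entire charge is enclosed).
Q_enc = 49.3 μC = 4.93e-5 C.
Applying ∮E·dA = Q_enc/ε₀ with Φ = E(4πr²):
E = k|Q_enc|/r² = (8.99×10^9)(4.93×10^-5)/(0.413)² = 2.60e6 N/C.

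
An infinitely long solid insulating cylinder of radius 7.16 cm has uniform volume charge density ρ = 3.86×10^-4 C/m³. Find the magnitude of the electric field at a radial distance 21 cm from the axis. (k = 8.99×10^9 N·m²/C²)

Coaxial Gaussian cylinder, radius r = 21 cm, length L (r > 7.16 cm, full cross-section enclosed).
λ_enc = ρ·πR² = (3.86×10^-4)π(0.0716)² = 6.217×10^-6 C/m.
Applying ∮E·dA = Q_enc/ε₀ with the end caps contributing no flux:
E = 2k|λ_enc|/r = 2(8.99×10^9)(6.217×10^-6)/(0.21) = 5.32×10^5 N/C.

E = 5.32×10^5 V/m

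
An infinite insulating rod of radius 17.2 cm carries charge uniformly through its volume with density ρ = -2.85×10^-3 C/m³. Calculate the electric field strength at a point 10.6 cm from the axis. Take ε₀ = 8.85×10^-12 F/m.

Coaxial Gaussian cylinder, radius r = 10.6 cm, length L (r < R).
Enclosed charge per unit length: λ_enc = ρ·πr² = (-2.85×10^-3)π(0.106)² = -1.006×10^-4 C/m.
Gauss's law: E·2πrL = λ_enc L/ε₀.
E = |λ_enc|/(2πε₀r) = (1.006×10^-4)/(2π·8.85×10^-12·0.106) = 1.71×10^7 N/C.

|E| ≈ 1.71×10^7 V/m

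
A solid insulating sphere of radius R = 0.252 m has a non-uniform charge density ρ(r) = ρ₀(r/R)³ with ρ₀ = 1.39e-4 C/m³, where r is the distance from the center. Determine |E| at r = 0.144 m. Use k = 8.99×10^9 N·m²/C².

By spherical symmetry E is radial; choose a Gaussian sphere of radius r = 0.144 m (r < R).
Integrate the density: Q_enc = 4π ∫₀^r ρ₀(r'/R)^3 r'² dr' = 4πρ₀ r^6/(6·R³) = 1.622×10^-7 C.
Applying ∮E·dA = Q_enc/ε₀ with Φ = E(4πr²):
E = k|Q_enc|/r² = (8.99×10^9)(1.622×10^-7)/(0.144)² = 7.03×10^4 N/C.

|E| ≈ 7.03×10^4 N/C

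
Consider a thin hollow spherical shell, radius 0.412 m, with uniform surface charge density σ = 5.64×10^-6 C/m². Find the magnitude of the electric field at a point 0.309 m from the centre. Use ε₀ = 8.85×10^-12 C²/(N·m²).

E = 0

By spherical symmetry E is radial; choose a Gaussian sphere of radius r = 0.309 m (inside the shell, r < 0.412 m).
All the charge is outside the Gaussian surface: Q_enc = 0, hence E = 0 everywhere inside the shell.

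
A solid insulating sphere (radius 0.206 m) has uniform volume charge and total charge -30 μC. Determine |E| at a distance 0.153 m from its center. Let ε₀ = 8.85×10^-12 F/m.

|E| ≈ 4.72e6 V/m

Take a concentric spherical Gaussian surface of radius r = 0.153 m (r < R).
For a uniform sphere the enclosed fraction is (r/R)³, so Q_enc = (-30 μC)(0.153/0.206)³ = -1.229×10^-5 C.
Since E is radial and uniform over the Gaussian sphere, Φ = E·4πr² = Q_enc/ε₀.
E = |Q_enc|/(4πε₀r²) = (1.229e-5)/(4π·8.85×10^-12·(0.153)²) = 4.72e6 N/C.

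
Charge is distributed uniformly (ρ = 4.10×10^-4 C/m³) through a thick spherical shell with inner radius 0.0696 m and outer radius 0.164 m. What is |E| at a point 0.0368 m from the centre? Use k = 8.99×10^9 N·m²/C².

E = 0 (no enclosed charge)

Use a concentric Gaussian sphere at r = 0.0368 m (r < 0.0696 m, inside the empty cavity).
No charge is enclosed, so by Gauss's law E·4πr² = 0 ⇒ E = 0.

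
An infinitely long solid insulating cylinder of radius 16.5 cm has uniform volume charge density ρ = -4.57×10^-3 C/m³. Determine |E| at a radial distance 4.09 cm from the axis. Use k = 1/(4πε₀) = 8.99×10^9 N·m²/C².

E = 1.06×10^7 N/C

Take a coaxial cylindrical Gaussian surface of radius r = 4.09 cm and length L (r < R).
Enclosed charge per unit length: λ_enc = ρ·πr² = (-4.57×10^-3)π(0.0409)² = -2.402×10^-5 C/m.
By Gauss's law (flux through the curved wall only), E·2πrL = λ_enc L/ε₀.
E = 2k|λ_enc|/r = 2(8.99×10^9)(2.402×10^-5)/(0.0409) = 1.06×10^7 N/C.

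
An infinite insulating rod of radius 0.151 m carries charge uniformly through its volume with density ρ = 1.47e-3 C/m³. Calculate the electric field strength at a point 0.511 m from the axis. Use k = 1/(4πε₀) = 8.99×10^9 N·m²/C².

E ≈ 3.71e6 V/m

Coaxial Gaussian cylinder, radius r = 0.511 m, length L (r > 0.151 m, full cross-section enclosed).
λ_enc = ρ·πR² = (1.47×10^-3)π(0.151)² = 1.053×10^-4 C/m.
Since E is radial and uniform over the curved surface, Φ = E·2πrL = Q_enc/ε₀ = λ_enc L/ε₀.
E = 2k|λ_enc|/r = 2(8.99×10^9)(1.053×10^-4)/(0.511) = 3.71×10^6 N/C.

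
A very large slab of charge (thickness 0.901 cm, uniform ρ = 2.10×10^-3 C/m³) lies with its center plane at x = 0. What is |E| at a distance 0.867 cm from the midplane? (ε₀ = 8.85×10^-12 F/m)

The point |x| = 0.867 cm lies outside the slab (half-thickness 0.004505 m). A symmetric pillbox spanning the full slab encloses Q_enc = ρ·d·A.
Flux = 2EA ⇒ E = |ρ|d/(2ε₀), independent of distance outside.
E = (2.10e-3)(0.00901)/(2·8.85×10^-12) = 1.07×10^6 N/C.

|E| = 1.07e6 N/C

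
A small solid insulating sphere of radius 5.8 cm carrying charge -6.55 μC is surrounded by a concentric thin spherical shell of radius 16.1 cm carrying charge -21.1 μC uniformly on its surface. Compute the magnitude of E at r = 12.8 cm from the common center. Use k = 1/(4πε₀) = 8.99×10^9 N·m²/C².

By spherical symmetry E is radial; choose a Gaussian sphere of radius r = 12.8 cm (between the bodies, 5.8 cm < r < 16.1 cm).
The shell at 16.1 cm lies outside the Gaussian surface, so Q_enc = -6.55 μC = -6.55e-6 C.
Since E is radial and uniform over the Gaussian sphere, Φ = E·4πr² = Q_enc/ε₀.
E = k|Q_enc|/r² = (8.99×10^9)(6.55×10^-6)/(0.128)² = 3.59×10^6 N/C.

|E| = 3.59×10^6 N/C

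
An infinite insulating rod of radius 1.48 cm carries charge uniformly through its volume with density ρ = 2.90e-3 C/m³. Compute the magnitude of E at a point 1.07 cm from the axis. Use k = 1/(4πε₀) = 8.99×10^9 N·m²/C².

1.75×10^6 N/C

By cylindrical symmetry E is radial; use a coaxial Gaussian cylinder of radius 1.07 cm and length L (r < R).
Charge inside radius r per length L is ρ·πr²·L, so λ_enc = ρπr² = 1.043×10^-6 C/m.
Gauss's law: E·2πrL = λ_enc L/ε₀.
E = 2k|λ_enc|/r = 2(8.99×10^9)(1.043×10^-6)/(0.0107) = 1.75×10^6 N/C.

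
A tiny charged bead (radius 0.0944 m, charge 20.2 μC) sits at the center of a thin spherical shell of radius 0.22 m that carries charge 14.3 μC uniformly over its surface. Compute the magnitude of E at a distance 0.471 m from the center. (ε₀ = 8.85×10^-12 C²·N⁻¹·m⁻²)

By spherical symmetry E is radial; choose a Gaussian sphere of radius r = 0.471 m (r > 0.22 m, enclosing both).
Q_enc = (20.2 μC) + (14.3 μC) = 3.45×10^-5 C.
Applying ∮E·dA = Q_enc/ε₀ with Φ = E(4πr²):
E = |Q_enc|/(4πε₀r²) = (3.45e-5)/(4π·8.85×10^-12·(0.471)²) = 1.40×10^6 N/C.

|E| = 1.40×10^6 N/C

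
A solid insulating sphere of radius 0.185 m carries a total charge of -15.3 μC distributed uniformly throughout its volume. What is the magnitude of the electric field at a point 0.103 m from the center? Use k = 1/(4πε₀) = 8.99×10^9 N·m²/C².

E = 2.24e6 N/C

By spherical symmetry E is radial; choose a Gaussian sphere of radius r = 0.103 m (r < R).
Only the charge within r is enclosed: Q_enc = Q·(r/R)³ = (-15.3 μC)·(0.103 m/0.185 m)³ = -2.641×10^-6 C.
Applying ∮E·dA = Q_enc/ε₀ with Φ = E(4πr²):
E = k|Q_enc|/r² = (8.99×10^9)(2.641×10^-6)/(0.103)² = 2.24e6 N/C.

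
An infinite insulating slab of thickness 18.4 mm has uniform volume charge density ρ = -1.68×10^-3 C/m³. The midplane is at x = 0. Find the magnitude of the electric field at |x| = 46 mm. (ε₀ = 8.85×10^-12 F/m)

E ≈ 1.75×10^6 N/C

The point |x| = 46 mm lies outside the slab (half-thickness 0.0092 m). A symmetric pillbox spanning the full slab encloses Q_enc = ρ·d·A.
Flux = 2EA ⇒ E = |ρ|d/(2ε₀), independent of distance outside.
E = (1.68×10^-3)(0.0184)/(2·8.85×10^-12) = 1.75×10^6 N/C.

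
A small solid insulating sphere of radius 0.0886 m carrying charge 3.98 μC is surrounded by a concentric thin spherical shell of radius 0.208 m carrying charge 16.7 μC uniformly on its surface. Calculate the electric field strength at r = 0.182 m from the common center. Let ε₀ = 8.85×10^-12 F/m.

|E| = 1.08×10^6 V/m

By spherical symmetry E is radial; choose a Gaussian sphere of radius r = 0.182 m (between the bodies, 0.0886 m < r < 0.208 m).
Only the inner charge is enclosed; the outer shell contributes nothing inside itself. Q_enc = 3.98 μC = 3.98×10^-6 C.
Applying ∮E·dA = Q_enc/ε₀ with Φ = E(4πr²):
E = |Q_enc|/(4πε₀r²) = (3.98e-6)/(4π·8.85×10^-12·(0.182)²) = 1.08×10^6 N/C.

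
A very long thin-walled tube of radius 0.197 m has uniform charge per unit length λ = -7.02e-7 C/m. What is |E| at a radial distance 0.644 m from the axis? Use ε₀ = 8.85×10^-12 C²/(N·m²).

Choose a coaxial cylinder of radius r = 0.644 m (arbitrary length L) as the Gaussian surface (r > 0.197 m).
The full line charge is enclosed: λ_enc = -7.02×10^-7 C/m.
Gauss's law: E·2πrL = λ_enc L/ε₀.
E = |λ_enc|/(2πε₀r) = (7.02×10^-7)/(2π·8.85×10^-12·0.644) = 1.96×10^4 N/C.

1.96×10^4 N/C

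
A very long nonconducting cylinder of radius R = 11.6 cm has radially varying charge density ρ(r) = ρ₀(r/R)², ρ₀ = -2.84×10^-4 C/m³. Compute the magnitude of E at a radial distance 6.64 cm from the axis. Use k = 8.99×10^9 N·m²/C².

|E| ≈ 1.75×10^5 V/m

By cylindrical symmetry E is radial; use a coaxial Gaussian cylinder of radius 6.64 cm and length L (r < R).
Integrating ρ over the cross-section to radius r: λ_enc = (2πρ₀/R²) ∫₀^r r'^3 dr' = 2πρ₀ r^4/(4·R²) = -6.445×10^-7 C/m.
By Gauss's law (flux through the curved wall only), E·2πrL = λ_enc L/ε₀.
E = 2k|λ_enc|/r = 2(8.99×10^9)(6.445e-7)/(0.0664) = 1.75e5 N/C.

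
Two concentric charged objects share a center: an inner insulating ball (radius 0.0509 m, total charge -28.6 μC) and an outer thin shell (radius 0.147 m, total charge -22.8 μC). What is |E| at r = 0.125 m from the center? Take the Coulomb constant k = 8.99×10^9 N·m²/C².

|E| ≈ 1.65×10^7 N/C

Symmetry ⇒ E = E(r) r̂. Gaussian sphere of radius r = 0.125 m (between the bodies, 0.0509 m < r < 0.147 m).
The shell at 0.147 m lies outside the Gaussian surface, so Q_enc = -28.6 μC = -2.86×10^-5 C.
By Gauss's law, ∮E·dA = E·4πr² = Q_enc/ε₀.
E = k|Q_enc|/r² = (8.99×10^9)(2.86e-5)/(0.125)² = 1.65×10^7 N/C.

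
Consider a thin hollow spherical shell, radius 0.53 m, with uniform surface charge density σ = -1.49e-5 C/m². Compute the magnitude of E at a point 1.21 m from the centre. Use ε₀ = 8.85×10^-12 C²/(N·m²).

Symmetry ⇒ E = E(r) r̂. Gaussian sphere of radius r = 1.21 m (r > 0.53 m).
The entire shell is enclosed: Q_enc = σ·4πR² = (-1.49×10^-5)·4π·(0.53)² = -5.26×10^-5 C.
Since E is radial and uniform over the Gaussian sphere, Φ = E·4πr² = Q_enc/ε₀.
E = |Q_enc|/(4πε₀r²) = (5.26×10^-5)/(4π·8.85×10^-12·(1.21)²) = 3.23×10^5 N/C.

E ≈ 3.23×10^5 V/m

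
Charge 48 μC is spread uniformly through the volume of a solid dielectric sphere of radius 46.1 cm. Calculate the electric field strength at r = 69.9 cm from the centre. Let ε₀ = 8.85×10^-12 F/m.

By spherical symmetry E is radial; choose a Gaussian sphere of radius r = 69.9 cm (r > R, so the entire charge is enclosed).
Q_enc = 48 μC = 4.80×10^-5 C.
Applying ∮E·dA = Q_enc/ε₀ with Φ = E(4πr²):
E = |Q_enc|/(4πε₀r²) = (4.80×10^-5)/(4π·8.85×10^-12·(0.699)²) = 8.83×10^5 N/C.

|E| ≈ 8.83×10^5 N/C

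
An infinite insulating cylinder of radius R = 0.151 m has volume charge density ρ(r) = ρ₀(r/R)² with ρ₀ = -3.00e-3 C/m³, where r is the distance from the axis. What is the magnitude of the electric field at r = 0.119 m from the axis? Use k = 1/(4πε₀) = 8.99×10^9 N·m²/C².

|E| = 6.26e6 V/m

Choose a coaxial cylinder of radius r = 0.119 m (arbitrary length L) as the Gaussian surface (r < R).
λ_enc = ∫₀^r ρ(r')·2πr' dr' = (2πρ₀/R²)·r^4/4 = -4.145×10^-5 C/m.
Gauss's law: E·2πrL = λ_enc L/ε₀.
E = 2k|λ_enc|/r = 2(8.99×10^9)(4.145×10^-5)/(0.119) = 6.26×10^6 N/C.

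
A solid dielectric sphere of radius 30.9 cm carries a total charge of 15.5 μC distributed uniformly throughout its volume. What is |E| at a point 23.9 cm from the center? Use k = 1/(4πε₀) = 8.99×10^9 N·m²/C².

|E| = 1.13×10^6 V/m

Take a concentric spherical Gaussian surface of radius r = 23.9 cm (r < R).
For a uniform sphere the enclosed fraction is (r/R)³, so Q_enc = (15.5 μC)(0.239/0.309)³ = 7.172×10^-6 C.
By Gauss's law, ∮E·dA = E·4πr² = Q_enc/ε₀.
E = k|Q_enc|/r² = (8.99×10^9)(7.172e-6)/(0.239)² = 1.13×10^6 N/C.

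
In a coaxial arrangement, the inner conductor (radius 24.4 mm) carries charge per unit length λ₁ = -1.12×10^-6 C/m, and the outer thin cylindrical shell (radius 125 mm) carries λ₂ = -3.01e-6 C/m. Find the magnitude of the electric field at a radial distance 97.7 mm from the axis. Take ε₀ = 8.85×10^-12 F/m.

By cylindrical symmetry E is radial; use a coaxial Gaussian cylinder of radius 97.7 mm and length L (between the conductors, 24.4 mm < r < 125 mm).
Only the inner wire is enclosed; the outer shell contributes nothing inside itself. λ_enc = λ₁ = -1.12×10^-6 C/m.
By Gauss's law (flux through the curved wall only), E·2πrL = λ_enc L/ε₀.
E = |λ_enc|/(2πε₀r) = (1.12e-6)/(2π·8.85×10^-12·0.0977) = 2.06×10^5 N/C.

E ≈ 2.06×10^5 V/m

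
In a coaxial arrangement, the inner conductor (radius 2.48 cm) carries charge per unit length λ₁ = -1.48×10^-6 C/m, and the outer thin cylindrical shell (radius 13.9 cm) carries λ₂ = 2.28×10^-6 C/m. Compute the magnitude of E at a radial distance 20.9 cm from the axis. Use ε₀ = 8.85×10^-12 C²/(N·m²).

Coaxial Gaussian cylinder, radius r = 20.9 cm, length L (r > 13.9 cm, enclosing both).
λ_enc = λ₁ + λ₂ = (-1.48e-6) + (2.28×10^-6) = 8.00×10^-7 C/m.
Since E is radial and uniform over the curved surface, Φ = E·2πrL = Q_enc/ε₀ = λ_enc L/ε₀.
E = |λ_enc|/(2πε₀r) = (8.00×10^-7)/(2π·8.85×10^-12·0.209) = 6.88×10^4 N/C.

|E| ≈ 6.88e4 V/m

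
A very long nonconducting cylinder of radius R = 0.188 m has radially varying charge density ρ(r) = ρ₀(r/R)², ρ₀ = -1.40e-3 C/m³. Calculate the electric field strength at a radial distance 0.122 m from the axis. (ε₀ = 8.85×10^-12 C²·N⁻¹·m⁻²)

Choose a coaxial cylinder of radius r = 0.122 m (arbitrary length L) as the Gaussian surface (r < R).
λ_enc = ∫₀^r ρ(r')·2πr' dr' = (2πρ₀/R²)·r^4/4 = -1.378e-5 C/m.
Since E is radial and uniform over the curved surface, Φ = E·2πrL = Q_enc/ε₀ = λ_enc L/ε₀.
E = |λ_enc|/(2πε₀r) = (1.378×10^-5)/(2π·8.85×10^-12·0.122) = 2.03×10^6 N/C.

|E| = 2.03×10^6 N/C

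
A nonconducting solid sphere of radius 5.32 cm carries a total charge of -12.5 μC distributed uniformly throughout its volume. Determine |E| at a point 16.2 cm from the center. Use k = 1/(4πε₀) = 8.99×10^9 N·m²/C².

By spherical symmetry E is radial; choose a Gaussian sphere of radius r = 16.2 cm (r > R, so the entire charge is enclosed).
Q_enc = -12.5 μC = -1.25e-5 C.
Gauss's law: E·4πr² = Q_enc/ε₀.
E = k|Q_enc|/r² = (8.99×10^9)(1.25×10^-5)/(0.162)² = 4.28×10^6 N/C.

|E| = 4.28×10^6 N/C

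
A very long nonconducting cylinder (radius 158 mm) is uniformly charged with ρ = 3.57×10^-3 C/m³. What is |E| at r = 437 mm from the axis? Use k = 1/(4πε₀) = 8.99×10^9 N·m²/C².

Choose a coaxial cylinder of radius r = 437 mm (arbitrary length L) as the Gaussian surface (r > 158 mm, full cross-section enclosed).
λ_enc = ρ·πR² = (3.57×10^-3)π(0.158)² = 2.80×10^-4 C/m.
Applying ∮E·dA = Q_enc/ε₀ with the end caps contributing no flux:
E = 2k|λ_enc|/r = 2(8.99×10^9)(2.80e-4)/(0.437) = 1.15×10^7 N/C.

1.15×10^7 N/C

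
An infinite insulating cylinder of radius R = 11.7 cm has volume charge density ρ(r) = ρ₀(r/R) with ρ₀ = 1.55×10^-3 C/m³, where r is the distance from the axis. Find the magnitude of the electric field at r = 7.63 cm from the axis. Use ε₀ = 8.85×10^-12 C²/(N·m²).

Choose a coaxial cylinder of radius r = 7.63 cm (arbitrary length L) as the Gaussian surface (r < R).
λ_enc = ∫₀^r ρ(r')·2πr' dr' = (2πρ₀/R)·r^3/3 = 1.232e-5 C/m.
Applying ∮E·dA = Q_enc/ε₀ with the end caps contributing no flux:
E = |λ_enc|/(2πε₀r) = (1.232×10^-5)/(2π·8.85×10^-12·0.0763) = 2.90×10^6 N/C.

|E| ≈ 2.90e6 V/m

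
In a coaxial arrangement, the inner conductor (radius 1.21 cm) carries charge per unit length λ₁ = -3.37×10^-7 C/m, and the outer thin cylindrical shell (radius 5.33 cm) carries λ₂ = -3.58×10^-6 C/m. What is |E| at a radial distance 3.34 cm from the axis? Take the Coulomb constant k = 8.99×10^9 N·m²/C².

|E| ≈ 1.81×10^5 N/C

Take a coaxial cylindrical Gaussian surface of radius r = 3.34 cm and length L (between the conductors, 1.21 cm < r < 5.33 cm).
The shell at 5.33 cm lies outside the Gaussian surface, so λ_enc = λ₁ = -3.37×10^-7 C/m.
By Gauss's law (flux through the curved wall only), E·2πrL = λ_enc L/ε₀.
E = 2k|λ_enc|/r = 2(8.99×10^9)(3.37×10^-7)/(0.0334) = 1.81e5 N/C.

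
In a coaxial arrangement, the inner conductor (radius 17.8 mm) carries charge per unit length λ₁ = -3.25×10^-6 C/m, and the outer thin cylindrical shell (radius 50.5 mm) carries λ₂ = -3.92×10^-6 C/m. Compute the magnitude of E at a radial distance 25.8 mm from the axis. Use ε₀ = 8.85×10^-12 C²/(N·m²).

E = 2.27×10^6 V/m

By cylindrical symmetry E is radial; use a coaxial Gaussian cylinder of radius 25.8 mm and length L (between the conductors, 17.8 mm < r < 50.5 mm).
The shell at 50.5 mm lies outside the Gaussian surface, so λ_enc = λ₁ = -3.25×10^-6 C/m.
Applying ∮E·dA = Q_enc/ε₀ with the end caps contributing no flux:
E = |λ_enc|/(2πε₀r) = (3.25×10^-6)/(2π·8.85×10^-12·0.0258) = 2.27×10^6 N/C.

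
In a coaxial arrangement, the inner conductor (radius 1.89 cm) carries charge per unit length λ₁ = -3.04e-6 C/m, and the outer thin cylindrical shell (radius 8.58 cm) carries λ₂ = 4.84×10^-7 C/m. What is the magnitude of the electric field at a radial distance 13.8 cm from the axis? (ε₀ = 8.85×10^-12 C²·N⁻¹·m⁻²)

E ≈ 3.33×10^5 V/m

Choose a coaxial cylinder of radius r = 13.8 cm (arbitrary length L) as the Gaussian surface (r > 8.58 cm, enclosing both).
λ_enc = λ₁ + λ₂ = (-3.04×10^-6) + (4.84×10^-7) = -2.556×10^-6 C/m.
Gauss's law: E·2πrL = λ_enc L/ε₀.
E = |λ_enc|/(2πε₀r) = (2.556×10^-6)/(2π·8.85×10^-12·0.138) = 3.33×10^5 N/C.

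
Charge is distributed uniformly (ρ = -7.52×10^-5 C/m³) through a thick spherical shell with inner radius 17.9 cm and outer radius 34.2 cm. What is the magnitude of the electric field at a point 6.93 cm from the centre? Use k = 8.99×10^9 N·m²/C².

E = 0

Symmetry ⇒ E = E(r) r̂. Gaussian sphere of radius r = 6.93 cm (r < 17.9 cm, inside the empty cavity).
No charge is enclosed, so by Gauss's law E·4πr² = 0 ⇒ E = 0.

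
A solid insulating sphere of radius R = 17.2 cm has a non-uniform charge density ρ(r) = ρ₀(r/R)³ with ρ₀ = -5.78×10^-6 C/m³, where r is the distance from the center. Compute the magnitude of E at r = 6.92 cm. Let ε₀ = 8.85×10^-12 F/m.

By spherical symmetry E is radial; choose a Gaussian sphere of radius r = 6.92 cm (r < R).
Integrate the density: Q_enc = 4π ∫₀^r ρ₀(r'/R)^3 r'² dr' = 4πρ₀ r^6/(6·R³) = -2.612e-10 C.
By Gauss's law, ∮E·dA = E·4πr² = Q_enc/ε₀.
E = |Q_enc|/(4πε₀r²) = (2.612×10^-10)/(4π·8.85×10^-12·(0.0692)²) = 491 N/C.

E = 491 N/C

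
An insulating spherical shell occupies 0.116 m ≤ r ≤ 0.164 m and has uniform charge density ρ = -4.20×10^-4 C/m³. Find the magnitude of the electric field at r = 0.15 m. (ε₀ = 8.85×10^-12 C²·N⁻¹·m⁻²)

E ≈ 1.28×10^6 N/C

Use a concentric Gaussian sphere at r = 0.15 m (within the shell material, 0.116 m < r < 0.164 m).
Only the shell between 0.116 m and r is enclosed: Q_enc = ρ·(4π/3)(r³ − a³) = (-4.20×10^-4)·(4π/3)·((0.15)³ − (0.116)³) = -3.192×10^-6 C.
By Gauss's law, ∮E·dA = E·4πr² = Q_enc/ε₀.
E = |Q_enc|/(4πε₀r²) = (3.192e-6)/(4π·8.85×10^-12·(0.15)²) = 1.28×10^6 N/C.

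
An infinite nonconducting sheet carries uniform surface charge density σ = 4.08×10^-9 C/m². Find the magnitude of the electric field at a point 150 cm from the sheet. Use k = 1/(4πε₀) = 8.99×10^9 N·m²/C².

By planar symmetry E is perpendicular to the sheet and uniform; use a Gaussian pillbox with flat faces of area A on each side of the sheet.
Only the two end caps contribute flux: Φ = 2EA. With Q_enc = σA, Gauss's law gives E = |σ|/(2ε₀).
E = 2πk|σ| = 2π(8.99×10^9)(4.08e-9) = 230 N/C.

|E| = 230 N/C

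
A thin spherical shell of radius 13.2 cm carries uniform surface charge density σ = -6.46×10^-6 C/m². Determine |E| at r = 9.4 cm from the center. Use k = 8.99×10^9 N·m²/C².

E = 0

Symmetry ⇒ E = E(r) r̂. Gaussian sphere of radius r = 9.4 cm (inside the shell, r < 13.2 cm).
No charge lies within this surface, so Q_enc = 0 and Gauss's law gives E·4πr² = 0 ⇒ E = 0.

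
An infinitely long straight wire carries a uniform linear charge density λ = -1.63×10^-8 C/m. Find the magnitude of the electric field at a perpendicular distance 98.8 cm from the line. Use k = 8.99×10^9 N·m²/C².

E ≈ 297 N/C

By cylindrical symmetry E is radial; use a coaxial Gaussian cylinder of radius 98.8 cm and length L.
Q_enc = λL, so λ_enc = -1.63e-8 C/m.
Since E is radial and uniform over the curved surface, Φ = E·2πrL = Q_enc/ε₀ = λ_enc L/ε₀.
E = 2k|λ_enc|/r = 2(8.99×10^9)(1.63×10^-8)/(0.988) = 297 N/C.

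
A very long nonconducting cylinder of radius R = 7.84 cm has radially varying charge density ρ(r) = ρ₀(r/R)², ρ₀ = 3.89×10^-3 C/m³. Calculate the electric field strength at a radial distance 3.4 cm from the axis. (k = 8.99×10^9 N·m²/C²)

Choose a coaxial cylinder of radius r = 3.4 cm (arbitrary length L) as the Gaussian surface (r < R).
Integrating ρ over the cross-section to radius r: λ_enc = (2πρ₀/R²) ∫₀^r r'^3 dr' = 2πρ₀ r^4/(4·R²) = 1.328×10^-6 C/m.
By Gauss's law (flux through the curved wall only), E·2πrL = λ_enc L/ε₀.
E = 2k|λ_enc|/r = 2(8.99×10^9)(1.328×10^-6)/(0.034) = 7.03×10^5 N/C.

E ≈ 7.03×10^5 V/m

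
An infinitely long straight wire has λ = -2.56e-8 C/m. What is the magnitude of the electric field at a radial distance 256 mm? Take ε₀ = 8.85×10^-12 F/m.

By cylindrical symmetry E is radial; use a coaxial Gaussian cylinder of radius 256 mm and length L.
Q_enc = λL, so λ_enc = -2.56×10^-8 C/m.
By Gauss's law (flux through the curved wall only), E·2πrL = λ_enc L/ε₀.
E = |λ_enc|/(2πε₀r) = (2.56×10^-8)/(2π·8.85×10^-12·0.256) = 1.80×10^3 N/C.

E = 1.80×10^3 N/C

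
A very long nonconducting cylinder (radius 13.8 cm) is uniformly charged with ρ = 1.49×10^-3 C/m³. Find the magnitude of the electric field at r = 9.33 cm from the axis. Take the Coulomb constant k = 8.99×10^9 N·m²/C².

E ≈ 7.85×10^6 V/m

By cylindrical symmetry E is radial; use a coaxial Gaussian cylinder of radius 9.33 cm and length L (r < R).
Charge inside radius r per length L is ρ·πr²·L, so λ_enc = ρπr² = 4.075×10^-5 C/m.
Applying ∮E·dA = Q_enc/ε₀ with the end caps contributing no flux:
E = 2k|λ_enc|/r = 2(8.99×10^9)(4.075×10^-5)/(0.0933) = 7.85e6 N/C.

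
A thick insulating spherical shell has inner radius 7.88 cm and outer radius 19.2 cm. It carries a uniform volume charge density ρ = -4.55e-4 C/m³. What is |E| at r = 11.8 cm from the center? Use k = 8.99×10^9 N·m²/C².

|E| ≈ 1.42×10^6 V/m

Symmetry ⇒ E = E(r) r̂. Gaussian sphere of radius r = 11.8 cm (within the shell material, 7.88 cm < r < 19.2 cm).
Enclosed charge is the volume from a to r: Q_enc = (4π/3)ρ(r³ − a³) = -2.199e-6 C.
By Gauss's law, ∮E·dA = E·4πr² = Q_enc/ε₀.
E = k|Q_enc|/r² = (8.99×10^9)(2.199×10^-6)/(0.118)² = 1.42e6 N/C.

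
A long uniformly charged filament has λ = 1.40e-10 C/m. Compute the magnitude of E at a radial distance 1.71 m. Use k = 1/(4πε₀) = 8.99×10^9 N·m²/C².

Take a coaxial cylindrical Gaussian surface of radius r = 1.71 m and length L.
Q_enc = λL, so λ_enc = 1.40e-10 C/m.
By Gauss's law (flux through the curved wall only), E·2πrL = λ_enc L/ε₀.
E = 2k|λ_enc|/r = 2(8.99×10^9)(1.40e-10)/(1.71) = 1.47 N/C.

E = 1.47 N/C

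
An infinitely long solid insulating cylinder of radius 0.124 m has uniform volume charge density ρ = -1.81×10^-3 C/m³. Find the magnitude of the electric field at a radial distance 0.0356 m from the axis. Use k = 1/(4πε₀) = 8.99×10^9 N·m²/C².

E = 3.64e6 V/m

Choose a coaxial cylinder of radius r = 0.0356 m (arbitrary length L) as the Gaussian surface (r < R).
Charge inside radius r per length L is ρ·πr²·L, so λ_enc = ρπr² = -7.207×10^-6 C/m.
By Gauss's law (flux through the curved wall only), E·2πrL = λ_enc L/ε₀.
E = 2k|λ_enc|/r = 2(8.99×10^9)(7.207×10^-6)/(0.0356) = 3.64×10^6 N/C.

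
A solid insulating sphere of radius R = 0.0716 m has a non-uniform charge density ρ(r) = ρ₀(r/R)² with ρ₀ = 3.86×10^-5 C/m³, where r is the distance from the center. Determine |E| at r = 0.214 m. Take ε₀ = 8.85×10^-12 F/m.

Symmetry ⇒ E = E(r) r̂. Gaussian sphere of radius r = 0.214 m (r > R, all charge enclosed).
Q_enc = 4π ∫₀^R ρ₀(r'/R)^2 r'² dr' = 4πρ₀R³/5 = 3.561×10^-8 C.
Gauss's law: E·4πr² = Q_enc/ε₀.
E = |Q_enc|/(4πε₀r²) = (3.561e-8)/(4π·8.85×10^-12·(0.214)²) = 6.99×10^3 N/C.

6.99×10^3 N/C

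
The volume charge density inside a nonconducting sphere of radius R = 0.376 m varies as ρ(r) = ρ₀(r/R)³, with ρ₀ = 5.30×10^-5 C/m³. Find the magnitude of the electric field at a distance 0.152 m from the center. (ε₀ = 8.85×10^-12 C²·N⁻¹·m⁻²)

Take a concentric spherical Gaussian surface of radius r = 0.152 m (r < R).
Integrate the density: Q_enc = 4π ∫₀^r ρ₀(r'/R)^3 r'² dr' = 4πρ₀ r^6/(6·R³) = 2.575×10^-8 C.
Gauss's law: E·4πr² = Q_enc/ε₀.
E = |Q_enc|/(4πε₀r²) = (2.575×10^-8)/(4π·8.85×10^-12·(0.152)²) = 1.00×10^4 N/C.

1.00e4 N/C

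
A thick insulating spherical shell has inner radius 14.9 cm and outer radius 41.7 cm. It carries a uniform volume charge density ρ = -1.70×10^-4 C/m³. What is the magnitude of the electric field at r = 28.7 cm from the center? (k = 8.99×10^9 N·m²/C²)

E ≈ 1.58×10^6 N/C

Use a concentric Gaussian sphere at r = 28.7 cm (within the shell material, 14.9 cm < r < 41.7 cm).
Only the shell between 14.9 cm and r is enclosed: Q_enc = ρ·(4π/3)(r³ − a³) = (-1.70e-4)·(4π/3)·((0.287)³ − (0.149)³) = -1.448e-5 C.
Applying ∮E·dA = Q_enc/ε₀ with Φ = E(4πr²):
E = k|Q_enc|/r² = (8.99×10^9)(1.448×10^-5)/(0.287)² = 1.58×10^6 N/C.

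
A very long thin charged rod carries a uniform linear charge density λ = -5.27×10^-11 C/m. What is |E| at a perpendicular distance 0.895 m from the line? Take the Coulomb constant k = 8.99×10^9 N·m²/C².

|E| ≈ 1.06 N/C

By cylindrical symmetry E is radial; use a coaxial Gaussian cylinder of radius 0.895 m and length L.
Q_enc = λL, so λ_enc = -5.27×10^-11 C/m.
Gauss's law: E·2πrL = λ_enc L/ε₀.
E = 2k|λ_enc|/r = 2(8.99×10^9)(5.27e-11)/(0.895) = 1.06 N/C.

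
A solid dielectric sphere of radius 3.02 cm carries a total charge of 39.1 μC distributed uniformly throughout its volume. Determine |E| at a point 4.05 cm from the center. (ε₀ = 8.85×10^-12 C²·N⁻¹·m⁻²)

|E| = 2.14×10^8 N/C

By spherical symmetry E is radial; choose a Gaussian sphere of radius r = 4.05 cm (r > R, so the entire charge is enclosed).
Q_enc = 39.1 μC = 3.91e-5 C.
Applying ∮E·dA = Q_enc/ε₀ with Φ = E(4πr²):
E = |Q_enc|/(4πε₀r²) = (3.91×10^-5)/(4π·8.85×10^-12·(0.0405)²) = 2.14×10^8 N/C.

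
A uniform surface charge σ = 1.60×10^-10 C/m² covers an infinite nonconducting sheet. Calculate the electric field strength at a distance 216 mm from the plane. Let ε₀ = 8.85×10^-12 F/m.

The symmetry is planar: E is normal to the sheet and the same magnitude on both sides. Take a pillbox straddling the sheet with end-cap area A.
Flux Φ = 2EA and Q_enc = σA, so 2EA = σA/ε₀ ⇒ E = |σ|/(2ε₀), independent of distance.
E = |σ|/(2ε₀) = (1.60×10^-10)/(2·8.85×10^-12) = 9.04 N/C.

E = 9.04 N/C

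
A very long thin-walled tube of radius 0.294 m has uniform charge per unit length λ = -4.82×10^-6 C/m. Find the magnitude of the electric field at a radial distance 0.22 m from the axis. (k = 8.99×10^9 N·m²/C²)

By cylindrical symmetry E is radial; use a coaxial Gaussian cylinder of radius 0.22 m and length L (r < 0.294 m, inside the shell).
All the surface charge lies outside this cylinder: Q_enc = 0, hence E = 0.

E = 0 (no enclosed charge)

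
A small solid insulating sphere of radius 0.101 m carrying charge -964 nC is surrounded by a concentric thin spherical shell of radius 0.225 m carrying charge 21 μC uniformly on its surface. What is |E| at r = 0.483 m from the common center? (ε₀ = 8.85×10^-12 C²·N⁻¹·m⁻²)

Symmetry ⇒ E = E(r) r̂. Gaussian sphere of radius r = 0.483 m (r > 0.225 m, enclosing both).
Q_enc = (-964 nC) + (21 μC) = 2.004×10^-5 C.
Applying ∮E·dA = Q_enc/ε₀ with Φ = E(4πr²):
E = |Q_enc|/(4πε₀r²) = (2.004×10^-5)/(4π·8.85×10^-12·(0.483)²) = 7.72×10^5 N/C.

E = 7.72e5 N/C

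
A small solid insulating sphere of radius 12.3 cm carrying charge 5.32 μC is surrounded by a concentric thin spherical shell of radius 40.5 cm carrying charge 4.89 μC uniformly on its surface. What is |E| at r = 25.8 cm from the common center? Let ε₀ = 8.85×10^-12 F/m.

Use a concentric Gaussian sphere at r = 25.8 cm (between the bodies, 12.3 cm < r < 40.5 cm).
The shell at 40.5 cm lies outside the Gaussian surface, so Q_enc = 5.32 μC = 5.32e-6 C.
Gauss's law: E·4πr² = Q_enc/ε₀.
E = |Q_enc|/(4πε₀r²) = (5.32×10^-6)/(4π·8.85×10^-12·(0.258)²) = 7.19e5 N/C.

E ≈ 7.19×10^5 N/C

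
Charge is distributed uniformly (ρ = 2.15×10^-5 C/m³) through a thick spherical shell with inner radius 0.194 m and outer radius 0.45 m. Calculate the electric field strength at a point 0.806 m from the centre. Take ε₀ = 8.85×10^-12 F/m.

E ≈ 1.04×10^5 N/C

Use a concentric Gaussian sphere at r = 0.806 m (r > 0.45 m, enclosing the whole shell).
Q_enc = ρ·(4π/3)(b³ − a³) = (2.15×10^-5)·(4π/3)·((0.45)³ − (0.194)³) = 7.549e-6 C.
Applying ∮E·dA = Q_enc/ε₀ with Φ = E(4πr²):
E = |Q_enc|/(4πε₀r²) = (7.549×10^-6)/(4π·8.85×10^-12·(0.806)²) = 1.04×10^5 N/C.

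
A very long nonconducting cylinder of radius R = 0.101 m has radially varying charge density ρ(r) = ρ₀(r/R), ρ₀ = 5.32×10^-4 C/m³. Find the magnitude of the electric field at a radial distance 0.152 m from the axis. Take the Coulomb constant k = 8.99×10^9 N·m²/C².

Choose a coaxial cylinder of radius r = 0.152 m (arbitrary length L) as the Gaussian surface (r > R, full charge per length enclosed).
λ_enc = 2π ∫₀^R ρ₀(r'/R)^1 r' dr' = 2πρ₀R²/3 = 1.137e-5 C/m.
Since E is radial and uniform over the curved surface, Φ = E·2πrL = Q_enc/ε₀ = λ_enc L/ε₀.
E = 2k|λ_enc|/r = 2(8.99×10^9)(1.137e-5)/(0.152) = 1.34e6 N/C.

E ≈ 1.34×10^6 N/C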